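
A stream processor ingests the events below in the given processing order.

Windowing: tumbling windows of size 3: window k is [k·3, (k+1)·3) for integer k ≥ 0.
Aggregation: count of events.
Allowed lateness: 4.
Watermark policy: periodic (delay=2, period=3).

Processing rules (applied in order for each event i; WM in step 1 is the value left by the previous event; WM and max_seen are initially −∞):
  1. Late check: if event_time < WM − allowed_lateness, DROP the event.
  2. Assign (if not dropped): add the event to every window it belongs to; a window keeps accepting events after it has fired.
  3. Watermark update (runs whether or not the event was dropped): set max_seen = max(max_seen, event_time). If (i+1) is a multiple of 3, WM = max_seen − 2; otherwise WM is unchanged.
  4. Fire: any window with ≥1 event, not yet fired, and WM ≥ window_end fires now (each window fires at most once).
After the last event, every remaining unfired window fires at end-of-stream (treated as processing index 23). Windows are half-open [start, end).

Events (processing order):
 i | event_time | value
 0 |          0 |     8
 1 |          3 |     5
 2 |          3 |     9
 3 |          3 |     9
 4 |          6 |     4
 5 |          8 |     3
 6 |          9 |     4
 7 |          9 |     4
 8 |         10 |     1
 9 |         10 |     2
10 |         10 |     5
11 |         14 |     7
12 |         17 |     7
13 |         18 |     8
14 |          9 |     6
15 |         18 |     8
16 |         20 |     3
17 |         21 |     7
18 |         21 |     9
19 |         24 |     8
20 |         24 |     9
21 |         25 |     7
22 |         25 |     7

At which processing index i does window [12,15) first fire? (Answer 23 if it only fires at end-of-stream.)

i=0 t=0 v=8: → [0,3); WM=−∞
i=1 t=3 v=5: → [3,6); WM=−∞
i=2 t=3 v=9: → [3,6); WM=1
i=3 t=3 v=9: → [3,6); WM=1
i=4 t=6 v=4: → [6,9); WM=1
i=5 t=8 v=3: → [6,9); WM=6; [0,3) fires=1 [3,6) fires=3
i=6 t=9 v=4: → [9,12); WM=6
i=7 t=9 v=4: → [9,12); WM=6
i=8 t=10 v=1: → [9,12); WM=8
i=9 t=10 v=2: → [9,12); WM=8
i=10 t=10 v=5: → [9,12); WM=8
i=11 t=14 v=7: → [12,15); WM=12; [6,9) fires=2 [9,12) fires=5
i=12 t=17 v=7: → [15,18); WM=12
i=13 t=18 v=8: → [18,21); WM=12
i=14 t=9 v=6: → [9,12); WM=16; [12,15) fires=1
i=15 t=18 v=8: → [18,21); WM=16
i=16 t=20 v=3: → [18,21); WM=16
i=17 t=21 v=7: → [21,24); WM=19; [15,18) fires=1
i=18 t=21 v=9: → [21,24); WM=19
i=19 t=24 v=8: → [24,27); WM=19
i=20 t=24 v=9: → [24,27); WM=22; [18,21) fires=3
i=21 t=25 v=7: → [24,27); WM=22
i=22 t=25 v=7: → [24,27); WM=22

14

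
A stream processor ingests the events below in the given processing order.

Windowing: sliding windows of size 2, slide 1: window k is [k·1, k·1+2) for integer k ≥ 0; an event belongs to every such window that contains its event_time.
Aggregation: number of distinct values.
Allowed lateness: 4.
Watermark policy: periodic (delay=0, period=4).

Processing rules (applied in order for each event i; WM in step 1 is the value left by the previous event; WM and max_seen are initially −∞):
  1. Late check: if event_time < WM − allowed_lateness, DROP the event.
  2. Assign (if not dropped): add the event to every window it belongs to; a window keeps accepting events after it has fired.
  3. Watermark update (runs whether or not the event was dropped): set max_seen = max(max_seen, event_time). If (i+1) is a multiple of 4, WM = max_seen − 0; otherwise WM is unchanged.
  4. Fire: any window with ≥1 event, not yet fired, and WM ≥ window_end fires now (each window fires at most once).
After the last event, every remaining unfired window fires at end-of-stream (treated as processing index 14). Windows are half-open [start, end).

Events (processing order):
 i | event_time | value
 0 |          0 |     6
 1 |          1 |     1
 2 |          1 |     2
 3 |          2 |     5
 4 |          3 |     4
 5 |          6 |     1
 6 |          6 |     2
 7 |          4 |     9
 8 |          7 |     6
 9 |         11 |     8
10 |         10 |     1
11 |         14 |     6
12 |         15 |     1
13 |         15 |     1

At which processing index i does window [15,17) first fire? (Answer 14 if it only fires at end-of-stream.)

14

i=0 t=0 v=6: → [0,2); WM=−∞
i=1 t=1 v=1: → [1,3),[0,2); WM=−∞
i=2 t=1 v=2: → [1,3),[0,2); WM=−∞
i=3 t=2 v=5: → [2,4),[1,3); WM=2; [0,2) fires=3
i=4 t=3 v=4: → [3,5),[2,4); WM=2
i=5 t=6 v=1: → [6,8),[5,7); WM=2
i=6 t=6 v=2: → [6,8),[5,7); WM=2
i=7 t=4 v=9: → [4,6),[3,5); WM=6; [1,3) fires=3 [2,4) fires=2 [3,5) fires=2 [4,6) fires=1
i=8 t=7 v=6: → [7,9),[6,8); WM=6
i=9 t=11 v=8: → [11,13),[10,12); WM=6
i=10 t=10 v=1: → [10,12),[9,11); WM=6
i=11 t=14 v=6: → [14,16),[13,15); WM=14; [5,7) fires=2 [6,8) fires=3 [7,9) fires=1 [9,11) fires=1 [10,12) fires=2 [11,13) fires=1
i=12 t=15 v=1: → [15,17),[14,16); WM=14
i=13 t=15 v=1: → [15,17),[14,16); WM=14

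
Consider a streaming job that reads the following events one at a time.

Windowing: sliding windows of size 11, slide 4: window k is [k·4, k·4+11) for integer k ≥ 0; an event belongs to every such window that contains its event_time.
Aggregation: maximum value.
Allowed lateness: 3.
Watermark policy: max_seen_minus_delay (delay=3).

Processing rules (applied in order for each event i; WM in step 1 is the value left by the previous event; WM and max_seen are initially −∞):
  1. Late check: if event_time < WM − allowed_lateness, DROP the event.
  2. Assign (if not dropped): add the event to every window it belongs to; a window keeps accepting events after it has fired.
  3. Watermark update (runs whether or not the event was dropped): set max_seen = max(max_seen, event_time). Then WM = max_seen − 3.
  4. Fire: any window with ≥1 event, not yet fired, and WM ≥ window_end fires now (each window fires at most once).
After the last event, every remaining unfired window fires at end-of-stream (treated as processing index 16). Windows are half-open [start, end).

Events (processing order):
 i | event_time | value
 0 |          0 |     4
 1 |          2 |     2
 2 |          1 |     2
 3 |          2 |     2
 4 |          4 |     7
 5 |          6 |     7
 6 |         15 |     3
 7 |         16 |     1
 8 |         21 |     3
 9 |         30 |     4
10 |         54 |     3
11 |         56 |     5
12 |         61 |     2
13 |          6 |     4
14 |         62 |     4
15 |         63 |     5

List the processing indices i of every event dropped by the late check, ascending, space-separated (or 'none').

13

i=0 t=0 v=4: → [0,11); WM=-3
i=1 t=2 v=2: → [0,11); WM=-1
i=2 t=1 v=2: → [0,11); WM=-1
i=3 t=2 v=2: → [0,11); WM=-1
i=4 t=4 v=7: → [4,15),[0,11); WM=1
i=5 t=6 v=7: → [4,15),[0,11); WM=3
i=6 t=15 v=3: → [12,23),[8,19); WM=12; [0,11) fires=7
i=7 t=16 v=1: → [16,27),[12,23),[8,19); WM=13
i=8 t=21 v=3: → [20,31),[16,27),[12,23); WM=18; [4,15) fires=7
i=9 t=30 v=4: → [28,39),[24,35),[20,31); WM=27; [8,19) fires=3 [12,23) fires=3 [16,27) fires=3
i=10 t=54 v=3: → [52,63),[48,59),[44,55); WM=51; [20,31) fires=4 [24,35) fires=4 [28,39) fires=4
i=11 t=56 v=5: → [56,67),[52,63),[48,59); WM=53
i=12 t=61 v=2: → [60,71),[56,67),[52,63); WM=58; [44,55) fires=3
i=13 t=6 v=4: DROP (t<58-3); WM=58
i=14 t=62 v=4: → [60,71),[56,67),[52,63); WM=59; [48,59) fires=5
i=15 t=63 v=5: → [60,71),[56,67); WM=60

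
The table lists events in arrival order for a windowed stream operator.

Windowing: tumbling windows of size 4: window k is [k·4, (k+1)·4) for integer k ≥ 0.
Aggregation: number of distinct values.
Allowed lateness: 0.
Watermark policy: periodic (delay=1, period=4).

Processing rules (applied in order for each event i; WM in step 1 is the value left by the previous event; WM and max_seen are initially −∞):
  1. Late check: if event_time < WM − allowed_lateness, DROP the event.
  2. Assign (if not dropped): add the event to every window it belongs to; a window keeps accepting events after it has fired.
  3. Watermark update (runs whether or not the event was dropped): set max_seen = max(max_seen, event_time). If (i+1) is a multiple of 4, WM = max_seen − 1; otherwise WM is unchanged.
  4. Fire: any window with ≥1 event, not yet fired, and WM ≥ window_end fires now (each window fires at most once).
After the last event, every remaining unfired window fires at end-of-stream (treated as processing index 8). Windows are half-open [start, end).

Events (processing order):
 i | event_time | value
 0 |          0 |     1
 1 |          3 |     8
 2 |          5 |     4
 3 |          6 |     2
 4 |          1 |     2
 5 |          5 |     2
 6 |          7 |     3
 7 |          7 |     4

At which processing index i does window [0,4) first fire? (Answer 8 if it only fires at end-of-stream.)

3

i=0 t=0 v=1: → [0,4); WM=−∞
i=1 t=3 v=8: → [0,4); WM=−∞
i=2 t=5 v=4: → [4,8); WM=−∞
i=3 t=6 v=2: → [4,8); WM=5; [0,4) fires=2
i=4 t=1 v=2: DROP (t<5-0); WM=5
i=5 t=5 v=2: → [4,8); WM=5
i=6 t=7 v=3: → [4,8); WM=5
i=7 t=7 v=4: → [4,8); WM=6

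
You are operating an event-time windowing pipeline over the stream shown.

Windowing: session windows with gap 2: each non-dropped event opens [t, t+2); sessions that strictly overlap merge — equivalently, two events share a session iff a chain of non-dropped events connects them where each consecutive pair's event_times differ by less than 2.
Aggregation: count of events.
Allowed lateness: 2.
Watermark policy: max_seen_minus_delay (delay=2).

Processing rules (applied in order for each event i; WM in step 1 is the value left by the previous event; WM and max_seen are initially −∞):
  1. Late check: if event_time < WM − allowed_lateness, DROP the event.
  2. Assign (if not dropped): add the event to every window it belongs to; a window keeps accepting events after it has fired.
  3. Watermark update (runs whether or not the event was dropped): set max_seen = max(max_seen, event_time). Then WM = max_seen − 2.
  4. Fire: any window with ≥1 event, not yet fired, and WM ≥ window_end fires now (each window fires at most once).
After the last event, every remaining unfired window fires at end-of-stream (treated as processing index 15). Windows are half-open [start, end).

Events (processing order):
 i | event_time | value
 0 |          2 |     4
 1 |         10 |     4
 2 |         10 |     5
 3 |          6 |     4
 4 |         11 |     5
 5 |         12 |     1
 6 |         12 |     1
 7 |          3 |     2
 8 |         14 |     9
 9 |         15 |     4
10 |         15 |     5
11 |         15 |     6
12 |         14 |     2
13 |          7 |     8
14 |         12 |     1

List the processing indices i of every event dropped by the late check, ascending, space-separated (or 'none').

i=0 t=2 v=4: → [2,4); WM=0
i=1 t=10 v=4: → [10,12); WM=8
i=2 t=10 v=5: → [10,12); WM=8
i=3 t=6 v=4: → [6,8); WM=8
i=4 t=11 v=5: → [10,13); WM=9
i=5 t=12 v=1: → [10,14); WM=10
i=6 t=12 v=1: → [10,14); WM=10
i=7 t=3 v=2: DROP (t<10-2); WM=10
i=8 t=14 v=9: → [14,16); WM=12
i=9 t=15 v=4: → [14,17); WM=13
i=10 t=15 v=5: → [14,17); WM=13
i=11 t=15 v=6: → [14,17); WM=13
i=12 t=14 v=2: → [14,17); WM=13
i=13 t=7 v=8: DROP (t<13-2); WM=13
i=14 t=12 v=1: → [10,14); WM=13

7 13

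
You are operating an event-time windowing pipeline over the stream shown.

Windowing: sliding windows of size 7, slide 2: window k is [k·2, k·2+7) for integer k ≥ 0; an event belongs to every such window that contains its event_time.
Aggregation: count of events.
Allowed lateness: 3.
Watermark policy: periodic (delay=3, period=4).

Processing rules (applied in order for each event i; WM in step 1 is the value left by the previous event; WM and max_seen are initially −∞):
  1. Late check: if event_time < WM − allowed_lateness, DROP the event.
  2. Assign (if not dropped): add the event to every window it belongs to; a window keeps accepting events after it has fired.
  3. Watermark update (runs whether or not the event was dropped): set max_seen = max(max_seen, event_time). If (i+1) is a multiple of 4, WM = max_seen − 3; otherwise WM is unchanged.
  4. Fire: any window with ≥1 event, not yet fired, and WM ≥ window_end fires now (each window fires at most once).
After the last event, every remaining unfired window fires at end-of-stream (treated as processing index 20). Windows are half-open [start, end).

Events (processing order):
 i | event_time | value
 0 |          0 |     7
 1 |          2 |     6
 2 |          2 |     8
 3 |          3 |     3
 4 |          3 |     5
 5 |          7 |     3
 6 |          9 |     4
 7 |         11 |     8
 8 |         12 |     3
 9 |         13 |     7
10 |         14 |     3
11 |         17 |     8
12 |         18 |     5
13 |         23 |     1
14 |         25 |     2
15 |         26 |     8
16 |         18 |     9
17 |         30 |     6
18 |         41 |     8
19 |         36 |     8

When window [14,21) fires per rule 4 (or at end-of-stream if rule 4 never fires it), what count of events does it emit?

3

i=0 t=0 v=7: → [0,7); WM=−∞
i=1 t=2 v=6: → [2,9),[0,7); WM=−∞
i=2 t=2 v=8: → [2,9),[0,7); WM=−∞
i=3 t=3 v=3: → [2,9),[0,7); WM=0
i=4 t=3 v=5: → [2,9),[0,7); WM=0
i=5 t=7 v=3: → [6,13),[4,11),[2,9); WM=0
i=6 t=9 v=4: → [8,15),[6,13),[4,11); WM=0
i=7 t=11 v=8: → [10,17),[8,15),[6,13); WM=8; [0,7) fires=5
i=8 t=12 v=3: → [12,19),[10,17),[8,15),[6,13); WM=8
i=9 t=13 v=7: → [12,19),[10,17),[8,15); WM=8
i=10 t=14 v=3: → [14,21),[12,19),[10,17),[8,15); WM=8
i=11 t=17 v=8: → [16,23),[14,21),[12,19); WM=14; [2,9) fires=5 [4,11) fires=2 [6,13) fires=4
i=12 t=18 v=5: → [18,25),[16,23),[14,21),[12,19); WM=14
i=13 t=23 v=1: → [22,29),[20,27),[18,25); WM=14
i=14 t=25 v=2: → [24,31),[22,29),[20,27); WM=14
i=15 t=26 v=8: → [26,33),[24,31),[22,29),[20,27); WM=23; [8,15) fires=5 [10,17) fires=4 [12,19) fires=5 [14,21) fires=3 [16,23) fires=2
i=16 t=18 v=9: DROP (t<23-3); WM=23
i=17 t=30 v=6: → [30,37),[28,35),[26,33),[24,31); WM=23
i=18 t=41 v=8: → [40,47),[38,45),[36,43); WM=23
i=19 t=36 v=8: → [36,43),[34,41),[32,39),[30,37); WM=38; [18,25) fires=2 [20,27) fires=3 [22,29) fires=3 [24,31) fires=3 [26,33) fires=2 [28,35) fires=1 [30,37) fires=2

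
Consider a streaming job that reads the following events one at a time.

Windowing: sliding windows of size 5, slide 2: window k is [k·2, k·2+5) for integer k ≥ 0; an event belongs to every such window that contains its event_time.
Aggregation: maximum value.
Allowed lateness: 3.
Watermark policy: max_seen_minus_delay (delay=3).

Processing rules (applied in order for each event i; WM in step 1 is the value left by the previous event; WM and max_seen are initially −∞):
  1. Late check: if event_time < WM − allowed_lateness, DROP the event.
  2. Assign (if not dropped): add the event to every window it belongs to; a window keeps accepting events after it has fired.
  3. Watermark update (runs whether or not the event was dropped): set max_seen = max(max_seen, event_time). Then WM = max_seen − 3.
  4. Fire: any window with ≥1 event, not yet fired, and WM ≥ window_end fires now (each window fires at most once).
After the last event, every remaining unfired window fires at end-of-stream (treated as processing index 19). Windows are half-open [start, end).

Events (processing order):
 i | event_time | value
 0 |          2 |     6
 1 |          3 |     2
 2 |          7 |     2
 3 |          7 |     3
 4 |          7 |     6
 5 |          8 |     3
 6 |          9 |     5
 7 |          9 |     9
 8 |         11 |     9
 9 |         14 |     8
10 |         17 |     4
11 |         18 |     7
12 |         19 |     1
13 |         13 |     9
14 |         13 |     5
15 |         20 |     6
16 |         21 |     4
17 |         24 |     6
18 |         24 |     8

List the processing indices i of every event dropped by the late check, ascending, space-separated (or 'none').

none

i=0 t=2 v=6: → [2,7),[0,5); WM=-1
i=1 t=3 v=2: → [2,7),[0,5); WM=0
i=2 t=7 v=2: → [6,11),[4,9); WM=4
i=3 t=7 v=3: → [6,11),[4,9); WM=4
i=4 t=7 v=6: → [6,11),[4,9); WM=4
i=5 t=8 v=3: → [8,13),[6,11),[4,9); WM=5; [0,5) fires=6
i=6 t=9 v=5: → [8,13),[6,11); WM=6
i=7 t=9 v=9: → [8,13),[6,11); WM=6
i=8 t=11 v=9: → [10,15),[8,13); WM=8; [2,7) fires=6
i=9 t=14 v=8: → [14,19),[12,17),[10,15); WM=11; [4,9) fires=6 [6,11) fires=9
i=10 t=17 v=4: → [16,21),[14,19); WM=14; [8,13) fires=9
i=11 t=18 v=7: → [18,23),[16,21),[14,19); WM=15; [10,15) fires=9
i=12 t=19 v=1: → [18,23),[16,21); WM=16
i=13 t=13 v=9: → [12,17),[10,15); WM=16
i=14 t=13 v=5: → [12,17),[10,15); WM=16
i=15 t=20 v=6: → [20,25),[18,23),[16,21); WM=17; [12,17) fires=9
i=16 t=21 v=4: → [20,25),[18,23); WM=18
i=17 t=24 v=6: → [24,29),[22,27),[20,25); WM=21; [14,19) fires=8 [16,21) fires=7
i=18 t=24 v=8: → [24,29),[22,27),[20,25); WM=21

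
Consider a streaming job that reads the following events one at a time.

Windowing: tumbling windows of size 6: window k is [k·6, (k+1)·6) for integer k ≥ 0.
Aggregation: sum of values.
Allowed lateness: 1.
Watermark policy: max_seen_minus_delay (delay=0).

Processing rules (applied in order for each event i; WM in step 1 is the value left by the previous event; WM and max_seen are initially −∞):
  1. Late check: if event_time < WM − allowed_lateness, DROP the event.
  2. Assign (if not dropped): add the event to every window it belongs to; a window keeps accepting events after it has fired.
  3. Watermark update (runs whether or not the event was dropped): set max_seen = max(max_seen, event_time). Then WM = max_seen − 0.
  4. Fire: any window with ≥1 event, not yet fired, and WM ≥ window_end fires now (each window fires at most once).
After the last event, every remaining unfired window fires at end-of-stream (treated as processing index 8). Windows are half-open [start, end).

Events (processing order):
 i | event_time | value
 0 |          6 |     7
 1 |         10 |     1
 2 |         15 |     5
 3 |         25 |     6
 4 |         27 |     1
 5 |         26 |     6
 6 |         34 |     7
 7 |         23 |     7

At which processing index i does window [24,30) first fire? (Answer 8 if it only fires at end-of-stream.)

6

i=0 t=6 v=7: → [6,12); WM=6
i=1 t=10 v=1: → [6,12); WM=10
i=2 t=15 v=5: → [12,18); WM=15; [6,12) fires=8
i=3 t=25 v=6: → [24,30); WM=25; [12,18) fires=5
i=4 t=27 v=1: → [24,30); WM=27
i=5 t=26 v=6: → [24,30); WM=27
i=6 t=34 v=7: → [30,36); WM=34; [24,30) fires=13
i=7 t=23 v=7: DROP (t<34-1); WM=34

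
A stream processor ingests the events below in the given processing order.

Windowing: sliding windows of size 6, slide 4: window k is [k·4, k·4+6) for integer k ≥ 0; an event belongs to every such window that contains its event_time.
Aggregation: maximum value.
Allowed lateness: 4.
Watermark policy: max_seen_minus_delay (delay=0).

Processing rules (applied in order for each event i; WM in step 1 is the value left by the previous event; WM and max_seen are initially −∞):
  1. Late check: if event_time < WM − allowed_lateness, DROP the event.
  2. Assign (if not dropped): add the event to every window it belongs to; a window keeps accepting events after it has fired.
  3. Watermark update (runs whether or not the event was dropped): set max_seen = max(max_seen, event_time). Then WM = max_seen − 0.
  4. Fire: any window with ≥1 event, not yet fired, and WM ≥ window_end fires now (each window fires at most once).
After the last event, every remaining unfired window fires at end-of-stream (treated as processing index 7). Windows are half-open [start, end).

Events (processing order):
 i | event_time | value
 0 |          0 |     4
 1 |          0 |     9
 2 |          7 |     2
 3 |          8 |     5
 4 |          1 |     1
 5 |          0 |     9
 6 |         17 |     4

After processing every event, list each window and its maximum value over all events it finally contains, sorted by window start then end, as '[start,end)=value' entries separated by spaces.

[0,6)=9 [4,10)=5 [8,14)=5 [12,18)=4 [16,22)=4

i=0 t=0 v=4: → [0,6); WM=0
i=1 t=0 v=9: → [0,6); WM=0
i=2 t=7 v=2: → [4,10); WM=7; [0,6) fires=9
i=3 t=8 v=5: → [8,14),[4,10); WM=8
i=4 t=1 v=1: DROP (t<8-4); WM=8
i=5 t=0 v=9: DROP (t<8-4); WM=8
i=6 t=17 v=4: → [16,22),[12,18); WM=17; [4,10) fires=5 [8,14) fires=5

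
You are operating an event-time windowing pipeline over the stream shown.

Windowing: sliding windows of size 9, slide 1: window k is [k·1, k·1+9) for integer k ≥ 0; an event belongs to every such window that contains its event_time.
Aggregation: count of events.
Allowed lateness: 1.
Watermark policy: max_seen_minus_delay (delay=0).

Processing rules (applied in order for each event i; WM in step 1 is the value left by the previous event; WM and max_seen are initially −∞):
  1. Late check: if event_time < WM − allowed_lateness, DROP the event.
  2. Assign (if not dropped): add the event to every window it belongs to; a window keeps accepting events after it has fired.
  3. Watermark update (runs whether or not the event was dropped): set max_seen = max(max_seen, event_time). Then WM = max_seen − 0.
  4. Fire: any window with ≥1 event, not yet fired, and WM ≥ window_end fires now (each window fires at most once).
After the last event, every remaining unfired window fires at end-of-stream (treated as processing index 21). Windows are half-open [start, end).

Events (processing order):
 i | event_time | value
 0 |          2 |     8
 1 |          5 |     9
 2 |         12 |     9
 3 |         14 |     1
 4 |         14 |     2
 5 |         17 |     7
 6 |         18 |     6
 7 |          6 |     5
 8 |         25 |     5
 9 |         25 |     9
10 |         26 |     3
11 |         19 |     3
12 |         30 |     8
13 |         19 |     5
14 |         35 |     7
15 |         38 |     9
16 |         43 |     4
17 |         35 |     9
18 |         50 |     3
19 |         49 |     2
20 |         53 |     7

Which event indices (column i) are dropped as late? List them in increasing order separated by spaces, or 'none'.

i=0 t=2 v=8: → [2,11),[1,10),[0,9); WM=2
i=1 t=5 v=9: → [5,14),[4,13),[3,12),[2,11),[1,10),[0,9); WM=5
i=2 t=12 v=9: → [12,21),[11,20),[10,19),[9,18),[8,17),[7,16),[6,15),[5,14),[4,13); WM=12; [0,9) fires=2 [1,10) fires=2 [2,11) fires=2 [3,12) fires=1
i=3 t=14 v=1: → [14,23),[13,22),[12,21),[11,20),[10,19),[9,18),[8,17),[7,16),[6,15); WM=14; [4,13) fires=2 [5,14) fires=2
i=4 t=14 v=2: → [14,23),[13,22),[12,21),[11,20),[10,19),[9,18),[8,17),[7,16),[6,15); WM=14
i=5 t=17 v=7: → [17,26),[16,25),[15,24),[14,23),[13,22),[12,21),[11,20),[10,19),[9,18); WM=17; [6,15) fires=3 [7,16) fires=3 [8,17) fires=3
i=6 t=18 v=6: → [18,27),[17,26),[16,25),[15,24),[14,23),[13,22),[12,21),[11,20),[10,19); WM=18; [9,18) fires=4
i=7 t=6 v=5: DROP (t<18-1); WM=18
i=8 t=25 v=5: → [25,34),[24,33),[23,32),[22,31),[21,30),[20,29),[19,28),[18,27),[17,26); WM=25; [10,19) fires=5 [11,20) fires=5 [12,21) fires=5 [13,22) fires=4 [14,23) fires=4 [15,24) fires=2 [16,25) fires=2
i=9 t=25 v=9: → [25,34),[24,33),[23,32),[22,31),[21,30),[20,29),[19,28),[18,27),[17,26); WM=25
i=10 t=26 v=3: → [26,35),[25,34),[24,33),[23,32),[22,31),[21,30),[20,29),[19,28),[18,27); WM=26; [17,26) fires=4
i=11 t=19 v=3: DROP (t<26-1); WM=26
i=12 t=30 v=8: → [30,39),[29,38),[28,37),[27,36),[26,35),[25,34),[24,33),[23,32),[22,31); WM=30; [18,27) fires=4 [19,28) fires=3 [20,29) fires=3 [21,30) fires=3
i=13 t=19 v=5: DROP (t<30-1); WM=30
i=14 t=35 v=7: → [35,44),[34,43),[33,42),[32,41),[31,40),[30,39),[29,38),[28,37),[27,36); WM=35; [22,31) fires=4 [23,32) fires=4 [24,33) fires=4 [25,34) fires=4 [26,35) fires=2
i=15 t=38 v=9: → [38,47),[37,46),[36,45),[35,44),[34,43),[33,42),[32,41),[31,40),[30,39); WM=38; [27,36) fires=2 [28,37) fires=2 [29,38) fires=2
i=16 t=43 v=4: → [43,52),[42,51),[41,50),[40,49),[39,48),[38,47),[37,46),[36,45),[35,44); WM=43; [30,39) fires=3 [31,40) fires=2 [32,41) fires=2 [33,42) fires=2 [34,43) fires=2
i=17 t=35 v=9: DROP (t<43-1); WM=43
i=18 t=50 v=3: → [50,59),[49,58),[48,57),[47,56),[46,55),[45,54),[44,53),[43,52),[42,51); WM=50; [35,44) fires=3 [36,45) fires=2 [37,46) fires=2 [38,47) fires=2 [39,48) fires=1 [40,49) fires=1 [41,50) fires=1
i=19 t=49 v=2: → [49,58),[48,57),[47,56),[46,55),[45,54),[44,53),[43,52),[42,51),[41,50); WM=50
i=20 t=53 v=7: → [53,62),[52,61),[51,60),[50,59),[49,58),[48,57),[47,56),[46,55),[45,54); WM=53; [42,51) fires=3 [43,52) fires=3 [44,53) fires=2

7 11 13 17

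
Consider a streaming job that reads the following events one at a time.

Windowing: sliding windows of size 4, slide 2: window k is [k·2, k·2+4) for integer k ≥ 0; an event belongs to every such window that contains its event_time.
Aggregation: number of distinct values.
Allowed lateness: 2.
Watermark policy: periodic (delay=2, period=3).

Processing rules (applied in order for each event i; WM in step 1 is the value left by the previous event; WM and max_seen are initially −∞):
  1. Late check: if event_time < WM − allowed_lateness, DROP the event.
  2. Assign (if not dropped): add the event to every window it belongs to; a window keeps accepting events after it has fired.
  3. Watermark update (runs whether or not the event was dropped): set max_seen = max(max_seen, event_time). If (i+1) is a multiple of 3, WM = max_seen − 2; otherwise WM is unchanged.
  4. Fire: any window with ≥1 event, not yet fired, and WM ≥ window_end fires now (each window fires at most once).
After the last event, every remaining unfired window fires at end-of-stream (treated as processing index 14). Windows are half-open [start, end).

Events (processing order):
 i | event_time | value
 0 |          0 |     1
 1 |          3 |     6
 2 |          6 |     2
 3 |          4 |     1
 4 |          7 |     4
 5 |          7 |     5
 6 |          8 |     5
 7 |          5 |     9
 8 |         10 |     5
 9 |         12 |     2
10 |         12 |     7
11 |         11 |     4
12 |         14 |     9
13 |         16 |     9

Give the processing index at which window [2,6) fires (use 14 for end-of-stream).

i=0 t=0 v=1: → [0,4); WM=−∞
i=1 t=3 v=6: → [2,6),[0,4); WM=−∞
i=2 t=6 v=2: → [6,10),[4,8); WM=4; [0,4) fires=2
i=3 t=4 v=1: → [4,8),[2,6); WM=4
i=4 t=7 v=4: → [6,10),[4,8); WM=4
i=5 t=7 v=5: → [6,10),[4,8); WM=5
i=6 t=8 v=5: → [8,12),[6,10); WM=5
i=7 t=5 v=9: → [4,8),[2,6); WM=5
i=8 t=10 v=5: → [10,14),[8,12); WM=8; [2,6) fires=3 [4,8) fires=5
i=9 t=12 v=2: → [12,16),[10,14); WM=8
i=10 t=12 v=7: → [12,16),[10,14); WM=8
i=11 t=11 v=4: → [10,14),[8,12); WM=10; [6,10) fires=3
i=12 t=14 v=9: → [14,18),[12,16); WM=10
i=13 t=16 v=9: → [16,20),[14,18); WM=10

8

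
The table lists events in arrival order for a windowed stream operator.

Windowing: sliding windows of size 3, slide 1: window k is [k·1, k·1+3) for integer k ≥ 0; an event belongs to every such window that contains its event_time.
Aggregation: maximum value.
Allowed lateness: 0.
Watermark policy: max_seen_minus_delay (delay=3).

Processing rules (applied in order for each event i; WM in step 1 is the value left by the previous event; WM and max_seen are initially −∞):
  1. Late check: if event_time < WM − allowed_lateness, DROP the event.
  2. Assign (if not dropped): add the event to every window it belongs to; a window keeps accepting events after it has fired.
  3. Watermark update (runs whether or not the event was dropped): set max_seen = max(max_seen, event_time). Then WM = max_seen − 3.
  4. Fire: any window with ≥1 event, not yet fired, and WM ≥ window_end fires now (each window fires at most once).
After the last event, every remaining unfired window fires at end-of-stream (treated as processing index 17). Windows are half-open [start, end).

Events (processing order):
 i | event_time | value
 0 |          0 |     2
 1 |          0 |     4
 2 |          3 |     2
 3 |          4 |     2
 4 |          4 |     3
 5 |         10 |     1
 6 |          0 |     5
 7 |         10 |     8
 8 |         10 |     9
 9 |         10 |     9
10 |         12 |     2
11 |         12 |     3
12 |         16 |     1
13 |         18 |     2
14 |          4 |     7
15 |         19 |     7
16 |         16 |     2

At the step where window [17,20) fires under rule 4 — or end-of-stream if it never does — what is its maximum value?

7

i=0 t=0 v=2: → [0,3); WM=-3
i=1 t=0 v=4: → [0,3); WM=-3
i=2 t=3 v=2: → [3,6),[2,5),[1,4); WM=0
i=3 t=4 v=2: → [4,7),[3,6),[2,5); WM=1
i=4 t=4 v=3: → [4,7),[3,6),[2,5); WM=1
i=5 t=10 v=1: → [10,13),[9,12),[8,11); WM=7; [0,3) fires=4 [1,4) fires=2 [2,5) fires=3 [3,6) fires=3 [4,7) fires=3
i=6 t=0 v=5: DROP (t<7-0); WM=7
i=7 t=10 v=8: → [10,13),[9,12),[8,11); WM=7
i=8 t=10 v=9: → [10,13),[9,12),[8,11); WM=7
i=9 t=10 v=9: → [10,13),[9,12),[8,11); WM=7
i=10 t=12 v=2: → [12,15),[11,14),[10,13); WM=9
i=11 t=12 v=3: → [12,15),[11,14),[10,13); WM=9
i=12 t=16 v=1: → [16,19),[15,18),[14,17); WM=13; [8,11) fires=9 [9,12) fires=9 [10,13) fires=9
i=13 t=18 v=2: → [18,21),[17,20),[16,19); WM=15; [11,14) fires=3 [12,15) fires=3
i=14 t=4 v=7: DROP (t<15-0); WM=15
i=15 t=19 v=7: → [19,22),[18,21),[17,20); WM=16
i=16 t=16 v=2: → [16,19),[15,18),[14,17); WM=16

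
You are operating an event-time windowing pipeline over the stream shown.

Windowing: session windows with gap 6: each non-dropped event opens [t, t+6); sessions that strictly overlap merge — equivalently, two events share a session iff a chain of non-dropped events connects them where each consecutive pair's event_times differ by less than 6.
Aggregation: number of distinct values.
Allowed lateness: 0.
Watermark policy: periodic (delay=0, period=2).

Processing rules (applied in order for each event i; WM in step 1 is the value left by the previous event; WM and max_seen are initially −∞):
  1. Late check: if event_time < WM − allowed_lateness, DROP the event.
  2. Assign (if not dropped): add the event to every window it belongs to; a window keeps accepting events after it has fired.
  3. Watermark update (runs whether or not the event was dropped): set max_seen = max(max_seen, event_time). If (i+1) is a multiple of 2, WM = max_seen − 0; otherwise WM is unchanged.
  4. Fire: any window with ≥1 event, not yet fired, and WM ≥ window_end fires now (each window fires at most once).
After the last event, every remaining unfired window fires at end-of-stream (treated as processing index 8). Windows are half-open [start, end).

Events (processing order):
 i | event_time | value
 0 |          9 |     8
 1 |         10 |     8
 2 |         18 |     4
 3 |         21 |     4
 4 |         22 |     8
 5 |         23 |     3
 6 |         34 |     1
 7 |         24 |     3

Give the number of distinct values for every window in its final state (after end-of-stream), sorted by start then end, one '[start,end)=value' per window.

i=0 t=9 v=8: → [9,15); WM=−∞
i=1 t=10 v=8: → [9,16); WM=10
i=2 t=18 v=4: → [18,24); WM=10
i=3 t=21 v=4: → [18,27); WM=21
i=4 t=22 v=8: → [18,28); WM=21
i=5 t=23 v=3: → [18,29); WM=23
i=6 t=34 v=1: → [34,40); WM=23
i=7 t=24 v=3: → [18,30); WM=34

[9,16)=1 [18,30)=3 [34,40)=1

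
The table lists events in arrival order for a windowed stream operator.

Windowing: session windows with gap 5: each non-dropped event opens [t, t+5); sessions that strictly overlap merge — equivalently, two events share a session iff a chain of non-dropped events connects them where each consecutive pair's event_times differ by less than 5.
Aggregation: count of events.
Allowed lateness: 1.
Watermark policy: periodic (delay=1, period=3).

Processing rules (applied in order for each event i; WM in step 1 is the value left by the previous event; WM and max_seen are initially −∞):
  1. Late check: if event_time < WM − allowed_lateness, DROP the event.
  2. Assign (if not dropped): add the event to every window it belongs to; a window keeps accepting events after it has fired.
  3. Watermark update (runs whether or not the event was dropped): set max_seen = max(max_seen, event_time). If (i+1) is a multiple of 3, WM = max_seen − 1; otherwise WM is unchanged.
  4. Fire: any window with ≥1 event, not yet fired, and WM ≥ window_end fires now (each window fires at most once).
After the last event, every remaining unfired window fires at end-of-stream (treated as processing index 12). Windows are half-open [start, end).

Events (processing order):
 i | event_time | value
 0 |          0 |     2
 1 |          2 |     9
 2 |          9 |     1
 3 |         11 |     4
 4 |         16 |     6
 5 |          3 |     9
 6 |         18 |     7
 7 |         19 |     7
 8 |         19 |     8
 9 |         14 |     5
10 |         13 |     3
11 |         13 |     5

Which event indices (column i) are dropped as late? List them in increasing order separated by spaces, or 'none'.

5 9 10 11

i=0 t=0 v=2: → [0,5); WM=−∞
i=1 t=2 v=9: → [0,7); WM=−∞
i=2 t=9 v=1: → [9,14); WM=8
i=3 t=11 v=4: → [9,16); WM=8
i=4 t=16 v=6: → [16,21); WM=8
i=5 t=3 v=9: DROP (t<8-1); WM=15
i=6 t=18 v=7: → [16,23); WM=15
i=7 t=19 v=7: → [16,24); WM=15
i=8 t=19 v=8: → [16,24); WM=18
i=9 t=14 v=5: DROP (t<18-1); WM=18
i=10 t=13 v=3: DROP (t<18-1); WM=18
i=11 t=13 v=5: DROP (t<18-1); WM=18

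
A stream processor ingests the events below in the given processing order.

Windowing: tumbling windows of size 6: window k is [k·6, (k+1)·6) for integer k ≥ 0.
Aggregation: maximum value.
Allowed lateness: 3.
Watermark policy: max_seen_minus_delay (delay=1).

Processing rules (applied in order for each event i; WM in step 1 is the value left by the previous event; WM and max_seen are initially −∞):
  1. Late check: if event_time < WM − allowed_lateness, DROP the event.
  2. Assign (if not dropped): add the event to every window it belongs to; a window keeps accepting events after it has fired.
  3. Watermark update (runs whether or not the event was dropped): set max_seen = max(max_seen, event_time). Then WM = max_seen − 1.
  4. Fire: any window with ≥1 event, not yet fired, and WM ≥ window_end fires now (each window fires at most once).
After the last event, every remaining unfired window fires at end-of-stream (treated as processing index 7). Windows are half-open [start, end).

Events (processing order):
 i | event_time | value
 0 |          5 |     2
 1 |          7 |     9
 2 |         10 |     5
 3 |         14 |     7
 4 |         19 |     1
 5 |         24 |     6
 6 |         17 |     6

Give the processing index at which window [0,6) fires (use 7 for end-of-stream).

i=0 t=5 v=2: → [0,6); WM=4
i=1 t=7 v=9: → [6,12); WM=6; [0,6) fires=2
i=2 t=10 v=5: → [6,12); WM=9
i=3 t=14 v=7: → [12,18); WM=13; [6,12) fires=9
i=4 t=19 v=1: → [18,24); WM=18; [12,18) fires=7
i=5 t=24 v=6: → [24,30); WM=23
i=6 t=17 v=6: DROP (t<23-3); WM=23

1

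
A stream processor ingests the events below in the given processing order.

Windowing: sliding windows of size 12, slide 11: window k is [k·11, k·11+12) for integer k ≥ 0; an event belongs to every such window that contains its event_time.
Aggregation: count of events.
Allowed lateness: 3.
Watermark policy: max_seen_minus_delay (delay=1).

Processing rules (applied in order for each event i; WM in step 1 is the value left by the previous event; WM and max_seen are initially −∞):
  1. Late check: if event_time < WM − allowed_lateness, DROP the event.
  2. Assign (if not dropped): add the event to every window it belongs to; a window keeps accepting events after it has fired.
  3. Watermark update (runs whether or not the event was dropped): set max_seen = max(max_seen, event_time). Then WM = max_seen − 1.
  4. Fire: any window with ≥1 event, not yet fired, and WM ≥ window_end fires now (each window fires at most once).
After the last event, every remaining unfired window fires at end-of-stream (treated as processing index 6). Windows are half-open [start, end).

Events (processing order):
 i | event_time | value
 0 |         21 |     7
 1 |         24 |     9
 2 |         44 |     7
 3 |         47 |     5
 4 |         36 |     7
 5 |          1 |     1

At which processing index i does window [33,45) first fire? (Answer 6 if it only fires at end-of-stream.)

3

i=0 t=21 v=7: → [11,23); WM=20
i=1 t=24 v=9: → [22,34); WM=23; [11,23) fires=1
i=2 t=44 v=7: → [44,56),[33,45); WM=43; [22,34) fires=1
i=3 t=47 v=5: → [44,56); WM=46; [33,45) fires=1
i=4 t=36 v=7: DROP (t<46-3); WM=46
i=5 t=1 v=1: DROP (t<46-3); WM=46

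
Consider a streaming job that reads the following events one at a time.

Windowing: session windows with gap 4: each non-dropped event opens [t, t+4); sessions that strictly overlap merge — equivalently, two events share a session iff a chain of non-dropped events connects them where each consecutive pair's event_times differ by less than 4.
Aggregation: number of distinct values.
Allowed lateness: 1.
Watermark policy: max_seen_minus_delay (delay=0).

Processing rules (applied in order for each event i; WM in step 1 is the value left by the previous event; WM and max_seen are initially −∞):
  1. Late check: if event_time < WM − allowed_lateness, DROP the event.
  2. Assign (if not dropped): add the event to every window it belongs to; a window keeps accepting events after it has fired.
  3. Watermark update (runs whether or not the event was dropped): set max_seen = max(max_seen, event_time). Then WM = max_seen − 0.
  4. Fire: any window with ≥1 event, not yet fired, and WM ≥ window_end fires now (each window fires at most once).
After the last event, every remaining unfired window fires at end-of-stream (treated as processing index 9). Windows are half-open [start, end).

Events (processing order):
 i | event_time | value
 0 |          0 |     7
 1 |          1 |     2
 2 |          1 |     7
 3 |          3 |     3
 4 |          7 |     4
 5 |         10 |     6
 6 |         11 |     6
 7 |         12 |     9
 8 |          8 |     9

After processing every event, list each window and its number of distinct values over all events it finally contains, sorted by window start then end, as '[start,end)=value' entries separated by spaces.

i=0 t=0 v=7: → [0,4); WM=0
i=1 t=1 v=2: → [0,5); WM=1
i=2 t=1 v=7: → [0,5); WM=1
i=3 t=3 v=3: → [0,7); WM=3
i=4 t=7 v=4: → [7,11); WM=7
i=5 t=10 v=6: → [7,14); WM=10
i=6 t=11 v=6: → [7,15); WM=11
i=7 t=12 v=9: → [7,16); WM=12
i=8 t=8 v=9: DROP (t<12-1); WM=12

[0,7)=3 [7,16)=3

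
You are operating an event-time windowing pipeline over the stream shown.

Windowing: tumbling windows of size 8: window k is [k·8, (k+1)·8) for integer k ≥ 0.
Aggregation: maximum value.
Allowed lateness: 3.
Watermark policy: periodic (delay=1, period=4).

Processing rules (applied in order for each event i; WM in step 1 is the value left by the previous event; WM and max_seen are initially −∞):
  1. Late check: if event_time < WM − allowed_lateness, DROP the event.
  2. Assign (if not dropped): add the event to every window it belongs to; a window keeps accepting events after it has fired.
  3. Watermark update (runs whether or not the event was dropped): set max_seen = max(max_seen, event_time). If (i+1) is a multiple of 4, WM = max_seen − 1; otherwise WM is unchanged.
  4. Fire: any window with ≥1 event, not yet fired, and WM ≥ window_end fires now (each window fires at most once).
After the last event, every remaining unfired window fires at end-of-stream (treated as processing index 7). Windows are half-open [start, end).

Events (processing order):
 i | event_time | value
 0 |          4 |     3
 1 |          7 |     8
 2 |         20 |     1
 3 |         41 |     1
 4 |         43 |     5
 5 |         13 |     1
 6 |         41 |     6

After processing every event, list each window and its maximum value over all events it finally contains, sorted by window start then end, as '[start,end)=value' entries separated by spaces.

i=0 t=4 v=3: → [0,8); WM=−∞
i=1 t=7 v=8: → [0,8); WM=−∞
i=2 t=20 v=1: → [16,24); WM=−∞
i=3 t=41 v=1: → [40,48); WM=40; [0,8) fires=8 [16,24) fires=1
i=4 t=43 v=5: → [40,48); WM=40
i=5 t=13 v=1: DROP (t<40-3); WM=40
i=6 t=41 v=6: → [40,48); WM=40

[0,8)=8 [16,24)=1 [40,48)=6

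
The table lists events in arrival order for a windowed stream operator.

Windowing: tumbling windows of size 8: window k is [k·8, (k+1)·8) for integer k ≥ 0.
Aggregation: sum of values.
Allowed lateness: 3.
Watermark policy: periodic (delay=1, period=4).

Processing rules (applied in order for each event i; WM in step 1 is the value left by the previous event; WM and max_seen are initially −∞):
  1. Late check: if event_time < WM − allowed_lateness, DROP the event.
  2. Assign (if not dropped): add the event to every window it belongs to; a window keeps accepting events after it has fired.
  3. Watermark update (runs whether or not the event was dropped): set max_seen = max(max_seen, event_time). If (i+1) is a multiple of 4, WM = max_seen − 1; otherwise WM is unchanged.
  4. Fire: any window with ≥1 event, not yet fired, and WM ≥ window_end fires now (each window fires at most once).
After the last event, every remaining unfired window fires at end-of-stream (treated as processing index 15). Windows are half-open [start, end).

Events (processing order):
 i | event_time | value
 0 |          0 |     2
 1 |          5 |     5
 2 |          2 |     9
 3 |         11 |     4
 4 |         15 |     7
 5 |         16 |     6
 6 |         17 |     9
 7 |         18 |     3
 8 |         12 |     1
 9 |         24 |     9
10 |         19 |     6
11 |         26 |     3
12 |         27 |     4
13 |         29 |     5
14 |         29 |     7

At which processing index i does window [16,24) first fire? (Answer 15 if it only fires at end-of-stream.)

11

i=0 t=0 v=2: → [0,8); WM=−∞
i=1 t=5 v=5: → [0,8); WM=−∞
i=2 t=2 v=9: → [0,8); WM=−∞
i=3 t=11 v=4: → [8,16); WM=10; [0,8) fires=16
i=4 t=15 v=7: → [8,16); WM=10
i=5 t=16 v=6: → [16,24); WM=10
i=6 t=17 v=9: → [16,24); WM=10
i=7 t=18 v=3: → [16,24); WM=17; [8,16) fires=11
i=8 t=12 v=1: DROP (t<17-3); WM=17
i=9 t=24 v=9: → [24,32); WM=17
i=10 t=19 v=6: → [16,24); WM=17
i=11 t=26 v=3: → [24,32); WM=25; [16,24) fires=24
i=12 t=27 v=4: → [24,32); WM=25
i=13 t=29 v=5: → [24,32); WM=25
i=14 t=29 v=7: → [24,32); WM=25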